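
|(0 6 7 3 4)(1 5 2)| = 15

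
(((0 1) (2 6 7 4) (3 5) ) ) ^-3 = (0 1) (2 6 7 4) (3 5) 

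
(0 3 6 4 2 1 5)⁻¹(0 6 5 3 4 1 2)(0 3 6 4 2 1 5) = (0 6 2 5 1 3 4)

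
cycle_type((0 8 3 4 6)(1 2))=2.5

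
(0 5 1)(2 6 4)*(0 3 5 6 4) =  (0 6)(1 3 5)(2 4)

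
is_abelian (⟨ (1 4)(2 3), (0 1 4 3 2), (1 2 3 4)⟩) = no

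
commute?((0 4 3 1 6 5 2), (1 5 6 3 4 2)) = no:(0 4 3 1 6 5 2)*(1 5 6 3 4 2) = (0 2)(1 3 5), (1 5 6 3 4 2)*(0 4 3 1 6 5 2) = (0 4)(1 2 6)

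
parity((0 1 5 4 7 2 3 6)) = odd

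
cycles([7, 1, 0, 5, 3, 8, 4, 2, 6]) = (0 7 2) (3 5 8 6 4) 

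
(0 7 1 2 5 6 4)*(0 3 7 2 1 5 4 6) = (0 2 4 3 7 5)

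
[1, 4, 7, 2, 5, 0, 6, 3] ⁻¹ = [5, 0, 3, 7, 1, 4, 6, 2] 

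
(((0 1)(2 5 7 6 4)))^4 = (2 4 6 7 5)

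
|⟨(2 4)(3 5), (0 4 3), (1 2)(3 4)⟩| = 360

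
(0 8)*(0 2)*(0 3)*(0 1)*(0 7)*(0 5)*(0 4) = (0 8 2 3 1 7 5 4)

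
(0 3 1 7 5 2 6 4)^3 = (0 7 6 3 5 4 1 2)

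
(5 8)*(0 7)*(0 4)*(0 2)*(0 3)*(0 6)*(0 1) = (0 7 4 2 3 6 1) (5 8) 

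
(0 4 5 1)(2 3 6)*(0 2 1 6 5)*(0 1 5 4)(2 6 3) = (1 6 5 3 4)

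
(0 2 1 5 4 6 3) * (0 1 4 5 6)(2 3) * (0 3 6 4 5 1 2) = (0 6)(1 4 3 2 5)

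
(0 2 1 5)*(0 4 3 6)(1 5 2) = (0 1 2 5 4 3 6)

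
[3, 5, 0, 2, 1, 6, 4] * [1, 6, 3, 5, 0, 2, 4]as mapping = [0→5, 1→2, 2→1, 3→3, 4→6, 5→4, 6→0]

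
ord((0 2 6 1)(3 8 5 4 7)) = 20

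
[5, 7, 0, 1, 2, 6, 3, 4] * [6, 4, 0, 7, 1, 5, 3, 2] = [5, 2, 6, 4, 0, 3, 7, 1]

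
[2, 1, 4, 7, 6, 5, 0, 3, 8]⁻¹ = [6, 1, 0, 7, 2, 5, 4, 3, 8]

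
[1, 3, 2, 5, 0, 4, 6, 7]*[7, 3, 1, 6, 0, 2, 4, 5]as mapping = [0→3, 1→6, 2→1, 3→2, 4→7, 5→0, 6→4, 7→5]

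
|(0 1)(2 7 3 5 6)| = 10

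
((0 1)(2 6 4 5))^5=(0 1)(2 6 4 5)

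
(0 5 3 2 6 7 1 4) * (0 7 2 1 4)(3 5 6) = (0 6 2 3 1)(4 7)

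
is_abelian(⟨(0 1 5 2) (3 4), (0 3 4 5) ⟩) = no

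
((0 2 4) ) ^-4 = (0 4 2) 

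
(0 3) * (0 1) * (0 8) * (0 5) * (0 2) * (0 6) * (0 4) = (0 3 1 8 5 2 6 4) 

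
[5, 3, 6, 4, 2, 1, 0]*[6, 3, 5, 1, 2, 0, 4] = [0, 1, 4, 2, 5, 3, 6]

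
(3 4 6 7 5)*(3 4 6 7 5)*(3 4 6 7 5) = (3 7 4 5 6)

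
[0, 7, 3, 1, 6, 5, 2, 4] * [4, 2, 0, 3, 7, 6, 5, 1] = [4, 1, 3, 2, 5, 6, 0, 7]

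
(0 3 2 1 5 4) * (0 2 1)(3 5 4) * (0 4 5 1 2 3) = (0 1 5)(2 4 3)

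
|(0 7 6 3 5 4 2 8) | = 8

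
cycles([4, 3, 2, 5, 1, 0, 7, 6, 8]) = (0 4 1 3 5)(6 7)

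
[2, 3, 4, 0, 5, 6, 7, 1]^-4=[6, 4, 7, 5, 1, 3, 0, 2]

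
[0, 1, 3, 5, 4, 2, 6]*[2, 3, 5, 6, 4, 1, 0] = [2, 3, 6, 1, 4, 5, 0]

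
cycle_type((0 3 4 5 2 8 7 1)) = 8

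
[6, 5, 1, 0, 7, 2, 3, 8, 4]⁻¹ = [3, 2, 5, 6, 8, 1, 0, 4, 7]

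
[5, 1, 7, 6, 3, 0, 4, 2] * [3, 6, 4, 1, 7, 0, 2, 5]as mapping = [0→0, 1→6, 2→5, 3→2, 4→1, 5→3, 6→7, 7→4]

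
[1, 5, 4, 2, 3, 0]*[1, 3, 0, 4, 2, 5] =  [3, 5, 2, 0, 4, 1]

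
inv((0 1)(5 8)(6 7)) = (0 1)(5 8)(6 7)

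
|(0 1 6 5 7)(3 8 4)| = 15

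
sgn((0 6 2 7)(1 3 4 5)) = 1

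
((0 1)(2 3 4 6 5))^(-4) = (2 3 4 6 5)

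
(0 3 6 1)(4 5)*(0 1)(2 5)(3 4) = (0 4 2 5 3 6)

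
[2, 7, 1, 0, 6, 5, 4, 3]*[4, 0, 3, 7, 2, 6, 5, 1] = [3, 1, 0, 4, 5, 6, 2, 7]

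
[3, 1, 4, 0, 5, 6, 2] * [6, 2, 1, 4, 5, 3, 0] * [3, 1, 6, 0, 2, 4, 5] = [2, 6, 4, 5, 0, 3, 1]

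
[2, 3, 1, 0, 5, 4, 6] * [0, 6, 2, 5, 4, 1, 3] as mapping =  [0→2, 1→5, 2→6, 3→0, 4→1, 5→4, 6→3] 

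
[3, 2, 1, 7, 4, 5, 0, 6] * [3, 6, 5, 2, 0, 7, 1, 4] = [2, 5, 6, 4, 0, 7, 3, 1]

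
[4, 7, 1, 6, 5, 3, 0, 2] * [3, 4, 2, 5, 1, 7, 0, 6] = [1, 6, 4, 0, 7, 5, 3, 2] 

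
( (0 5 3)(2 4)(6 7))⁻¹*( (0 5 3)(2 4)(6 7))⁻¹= (0 5 3)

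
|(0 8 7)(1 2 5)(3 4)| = 6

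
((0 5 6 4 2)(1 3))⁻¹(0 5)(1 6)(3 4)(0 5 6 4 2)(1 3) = (1 2)(3 4)(5 6)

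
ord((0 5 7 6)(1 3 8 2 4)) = 20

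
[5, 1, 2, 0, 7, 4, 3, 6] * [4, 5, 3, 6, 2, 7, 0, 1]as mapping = [0→7, 1→5, 2→3, 3→4, 4→1, 5→2, 6→6, 7→0]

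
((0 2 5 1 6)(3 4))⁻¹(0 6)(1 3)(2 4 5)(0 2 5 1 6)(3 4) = (0 2)(1 5 3)(4 6)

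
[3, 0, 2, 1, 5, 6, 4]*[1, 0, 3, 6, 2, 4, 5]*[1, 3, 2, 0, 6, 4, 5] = [5, 3, 0, 1, 6, 4, 2]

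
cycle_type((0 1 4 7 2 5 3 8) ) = 8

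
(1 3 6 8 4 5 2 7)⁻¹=(1 7 2 5 4 8 6 3)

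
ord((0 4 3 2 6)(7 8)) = 10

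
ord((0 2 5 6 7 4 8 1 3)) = 9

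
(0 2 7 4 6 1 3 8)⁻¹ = (0 8 3 1 6 4 7 2)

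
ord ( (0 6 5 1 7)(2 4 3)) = 15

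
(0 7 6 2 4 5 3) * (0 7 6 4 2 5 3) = (0 6 5)(3 7 4)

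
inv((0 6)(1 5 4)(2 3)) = (0 6)(1 4 5)(2 3)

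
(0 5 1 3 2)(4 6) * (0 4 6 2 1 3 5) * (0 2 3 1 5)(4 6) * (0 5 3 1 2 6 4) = (0 6)(1 5 2 4)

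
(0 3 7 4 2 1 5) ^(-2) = (0 1 4 3 5 2 7) 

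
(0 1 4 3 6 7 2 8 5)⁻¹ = (0 5 8 2 7 6 3 4 1)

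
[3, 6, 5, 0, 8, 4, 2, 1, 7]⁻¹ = [3, 7, 6, 0, 5, 2, 1, 8, 4]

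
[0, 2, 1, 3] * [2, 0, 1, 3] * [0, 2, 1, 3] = [1, 2, 0, 3]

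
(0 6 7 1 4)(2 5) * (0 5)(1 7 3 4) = (0 6 3 4 5 2)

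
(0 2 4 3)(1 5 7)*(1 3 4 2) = (0 1 5 7 3)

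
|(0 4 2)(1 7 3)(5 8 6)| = 3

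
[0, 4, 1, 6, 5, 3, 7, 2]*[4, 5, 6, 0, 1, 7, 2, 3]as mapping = [0→4, 1→1, 2→5, 3→2, 4→7, 5→0, 6→3, 7→6]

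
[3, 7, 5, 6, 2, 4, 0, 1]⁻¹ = [6, 7, 4, 0, 5, 2, 3, 1]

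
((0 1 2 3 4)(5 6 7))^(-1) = (0 4 3 2 1)(5 7 6)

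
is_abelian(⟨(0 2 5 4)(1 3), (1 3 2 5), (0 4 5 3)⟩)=no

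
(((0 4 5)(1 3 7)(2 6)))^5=(0 5 4)(1 7 3)(2 6)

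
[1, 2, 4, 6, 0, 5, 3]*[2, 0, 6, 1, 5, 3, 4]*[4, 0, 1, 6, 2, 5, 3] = [4, 3, 5, 2, 1, 6, 0]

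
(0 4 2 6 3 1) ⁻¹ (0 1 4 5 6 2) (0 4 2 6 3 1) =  (0 2 5 3 6 4) 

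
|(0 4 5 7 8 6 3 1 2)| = 9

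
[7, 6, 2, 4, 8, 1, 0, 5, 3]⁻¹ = [6, 5, 2, 8, 3, 7, 1, 0, 4]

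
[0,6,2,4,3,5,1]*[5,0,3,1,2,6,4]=[5,4,3,2,1,6,0]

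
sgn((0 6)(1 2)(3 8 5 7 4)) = 1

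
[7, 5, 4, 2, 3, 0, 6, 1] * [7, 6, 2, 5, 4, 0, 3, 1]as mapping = [0→1, 1→0, 2→4, 3→2, 4→5, 5→7, 6→3, 7→6]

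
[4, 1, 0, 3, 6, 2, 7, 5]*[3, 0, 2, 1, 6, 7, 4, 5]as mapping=[0→6, 1→0, 2→3, 3→1, 4→4, 5→2, 6→5, 7→7]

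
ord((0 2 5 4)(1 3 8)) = 12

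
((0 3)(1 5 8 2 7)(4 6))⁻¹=(0 3)(1 7 2 8 5)(4 6)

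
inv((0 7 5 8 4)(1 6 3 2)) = (0 4 8 5 7)(1 2 3 6)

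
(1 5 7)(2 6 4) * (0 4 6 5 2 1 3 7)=(0 4 1 2 5)(3 7)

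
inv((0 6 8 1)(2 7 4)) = (0 1 8 6)(2 4 7)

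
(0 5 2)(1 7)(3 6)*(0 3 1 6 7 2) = (0 5)(1 2 3 7 6)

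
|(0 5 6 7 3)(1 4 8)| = 15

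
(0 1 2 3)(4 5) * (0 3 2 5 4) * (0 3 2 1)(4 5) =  (1 4 5 3 2)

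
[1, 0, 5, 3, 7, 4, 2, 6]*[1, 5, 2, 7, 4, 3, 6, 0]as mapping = [0→5, 1→1, 2→3, 3→7, 4→0, 5→4, 6→2, 7→6]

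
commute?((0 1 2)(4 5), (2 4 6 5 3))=no:(0 1 2)(4 5)*(2 4 6 5 3)=(0 1 4 3 2)(5 6), (2 4 6 5 3)*(0 1 2)(4 5)=(0 1 2 5 3)(4 6)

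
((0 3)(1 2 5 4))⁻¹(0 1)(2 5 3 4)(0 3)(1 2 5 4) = (0 1 5 4)(2 3)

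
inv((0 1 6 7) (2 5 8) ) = (0 7 6 1) (2 8 5) 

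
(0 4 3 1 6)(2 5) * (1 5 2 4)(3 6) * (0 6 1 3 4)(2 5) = (0 3 2 5)(1 4)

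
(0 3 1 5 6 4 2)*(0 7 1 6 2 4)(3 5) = (0 5 2 7 1 3 6)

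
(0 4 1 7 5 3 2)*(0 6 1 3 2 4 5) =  (0 5 2 6 1 7)(3 4)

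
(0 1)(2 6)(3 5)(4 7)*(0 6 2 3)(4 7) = (0 1 6 3 5)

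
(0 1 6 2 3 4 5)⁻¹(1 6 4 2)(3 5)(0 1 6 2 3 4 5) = (0 4)(2 5 3 6)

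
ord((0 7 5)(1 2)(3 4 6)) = 6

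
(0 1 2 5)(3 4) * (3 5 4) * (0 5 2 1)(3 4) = (2 3 4)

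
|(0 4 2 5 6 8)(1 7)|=6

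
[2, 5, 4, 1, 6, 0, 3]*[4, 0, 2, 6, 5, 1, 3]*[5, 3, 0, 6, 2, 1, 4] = [0, 3, 1, 5, 6, 2, 4]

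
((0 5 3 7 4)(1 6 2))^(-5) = (1 6 2)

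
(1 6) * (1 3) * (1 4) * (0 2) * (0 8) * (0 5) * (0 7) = (0 2 8 5 7)(1 6 3 4)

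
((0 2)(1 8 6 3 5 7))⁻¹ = (0 2)(1 7 5 3 6 8)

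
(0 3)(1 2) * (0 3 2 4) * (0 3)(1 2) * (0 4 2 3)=(0 1 2 3 4)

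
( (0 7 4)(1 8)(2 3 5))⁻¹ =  (0 4 7)(1 8)(2 5 3)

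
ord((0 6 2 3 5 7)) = 6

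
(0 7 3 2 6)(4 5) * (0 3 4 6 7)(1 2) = (1 2 7 4 5 6 3)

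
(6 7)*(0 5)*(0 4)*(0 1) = (0 5 4 1) (6 7) 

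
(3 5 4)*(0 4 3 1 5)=(0 4 1 5 3)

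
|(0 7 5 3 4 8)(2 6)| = 6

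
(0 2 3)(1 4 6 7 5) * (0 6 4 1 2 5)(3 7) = (0 5 2 7)(3 6)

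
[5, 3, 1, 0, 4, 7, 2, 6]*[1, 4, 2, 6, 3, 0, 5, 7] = [0, 6, 4, 1, 3, 7, 2, 5]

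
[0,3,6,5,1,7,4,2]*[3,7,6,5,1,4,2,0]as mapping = [0→3,1→5,2→2,3→4,4→7,5→0,6→1,7→6]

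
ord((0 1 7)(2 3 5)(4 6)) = 6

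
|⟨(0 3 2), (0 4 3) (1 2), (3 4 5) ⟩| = 720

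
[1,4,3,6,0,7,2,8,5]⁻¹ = [4,0,6,2,1,8,3,5,7]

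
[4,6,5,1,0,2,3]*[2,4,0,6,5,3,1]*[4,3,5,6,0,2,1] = [2,3,6,0,5,4,1]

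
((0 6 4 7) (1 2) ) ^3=(0 7 4 6) (1 2) 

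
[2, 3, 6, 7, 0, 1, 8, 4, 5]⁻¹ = [4, 5, 0, 1, 7, 8, 2, 3, 6]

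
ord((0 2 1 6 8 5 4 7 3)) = 9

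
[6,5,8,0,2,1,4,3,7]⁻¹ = [3,5,4,7,6,1,0,8,2]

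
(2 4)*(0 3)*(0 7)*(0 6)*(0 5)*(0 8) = (0 3 7 6 5 8)(2 4)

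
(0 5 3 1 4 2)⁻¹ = (0 2 4 1 3 5)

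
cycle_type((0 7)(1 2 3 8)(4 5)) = 2^2.4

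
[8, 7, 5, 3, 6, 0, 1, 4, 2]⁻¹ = [5, 6, 8, 3, 7, 2, 4, 1, 0]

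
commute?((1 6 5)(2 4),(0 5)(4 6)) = no:(1 6 5)(2 4) * (0 5)(4 6) = (0 5 1 4 2 6),(0 5)(4 6) * (1 6 5)(2 4) = (0 1 6 2 4 5)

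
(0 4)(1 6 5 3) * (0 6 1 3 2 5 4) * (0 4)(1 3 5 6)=(0 4 1 3 5 2 6)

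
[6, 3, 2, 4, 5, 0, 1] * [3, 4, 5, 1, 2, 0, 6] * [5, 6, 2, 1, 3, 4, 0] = [0, 6, 4, 2, 5, 1, 3]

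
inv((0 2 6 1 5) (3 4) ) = (0 5 1 6 2) (3 4) 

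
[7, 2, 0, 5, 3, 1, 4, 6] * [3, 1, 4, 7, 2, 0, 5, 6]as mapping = [0→6, 1→4, 2→3, 3→0, 4→7, 5→1, 6→2, 7→5]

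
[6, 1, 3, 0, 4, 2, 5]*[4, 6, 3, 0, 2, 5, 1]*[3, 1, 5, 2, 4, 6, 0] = [1, 0, 3, 4, 5, 2, 6]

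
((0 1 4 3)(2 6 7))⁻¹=(0 3 4 1)(2 7 6)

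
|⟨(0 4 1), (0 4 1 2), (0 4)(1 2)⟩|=24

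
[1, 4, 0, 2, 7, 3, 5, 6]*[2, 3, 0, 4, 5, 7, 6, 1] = [3, 5, 2, 0, 1, 4, 7, 6]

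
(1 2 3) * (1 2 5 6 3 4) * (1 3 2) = (1 5 6 2 4 3)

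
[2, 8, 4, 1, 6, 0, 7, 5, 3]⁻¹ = [5, 3, 0, 8, 2, 7, 4, 6, 1]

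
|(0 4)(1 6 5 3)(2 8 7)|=12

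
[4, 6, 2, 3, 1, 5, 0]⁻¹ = [6, 4, 2, 3, 0, 5, 1]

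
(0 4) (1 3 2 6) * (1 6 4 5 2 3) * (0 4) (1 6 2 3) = (0 5 3 1 6 2) 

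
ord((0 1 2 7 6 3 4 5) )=8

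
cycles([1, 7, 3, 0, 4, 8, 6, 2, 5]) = (0 1 7 2 3)(5 8)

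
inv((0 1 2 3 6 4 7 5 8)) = (0 8 5 7 4 6 3 2 1)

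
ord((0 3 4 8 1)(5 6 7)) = 15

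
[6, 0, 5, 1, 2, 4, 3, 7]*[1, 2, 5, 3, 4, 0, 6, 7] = [6, 1, 0, 2, 5, 4, 3, 7]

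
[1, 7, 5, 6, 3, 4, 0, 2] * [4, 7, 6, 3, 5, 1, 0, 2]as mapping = [0→7, 1→2, 2→1, 3→0, 4→3, 5→5, 6→4, 7→6]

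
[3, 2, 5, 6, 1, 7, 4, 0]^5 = [2, 3, 6, 5, 0, 4, 7, 1]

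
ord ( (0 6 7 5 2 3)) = 6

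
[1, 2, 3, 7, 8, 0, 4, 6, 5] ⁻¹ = [5, 0, 1, 2, 6, 8, 7, 3, 4] 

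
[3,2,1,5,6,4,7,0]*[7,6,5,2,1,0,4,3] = [2,5,6,0,4,1,3,7]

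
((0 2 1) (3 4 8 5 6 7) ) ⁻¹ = (0 1 2) (3 7 6 5 8 4) 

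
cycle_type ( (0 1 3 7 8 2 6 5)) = 8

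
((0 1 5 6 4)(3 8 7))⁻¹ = (0 4 6 5 1)(3 7 8)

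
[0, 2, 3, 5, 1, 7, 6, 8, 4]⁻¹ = [0, 4, 1, 2, 8, 3, 6, 5, 7]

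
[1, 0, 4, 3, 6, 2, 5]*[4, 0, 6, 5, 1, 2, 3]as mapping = [0→0, 1→4, 2→1, 3→5, 4→3, 5→6, 6→2]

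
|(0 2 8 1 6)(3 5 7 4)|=20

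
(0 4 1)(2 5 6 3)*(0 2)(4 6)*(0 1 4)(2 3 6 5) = (0 5)(1 3)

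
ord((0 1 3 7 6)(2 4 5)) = 15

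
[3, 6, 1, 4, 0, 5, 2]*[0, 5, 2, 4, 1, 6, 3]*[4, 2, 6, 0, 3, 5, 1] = [3, 0, 5, 2, 4, 1, 6]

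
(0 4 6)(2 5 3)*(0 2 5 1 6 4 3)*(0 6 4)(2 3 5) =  (0 5 6 3 2 1 4)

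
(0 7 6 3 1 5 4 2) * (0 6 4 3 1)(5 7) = (0 5 3)(1 7 4 2 6)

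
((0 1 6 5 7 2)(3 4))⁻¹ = (0 2 7 5 6 1)(3 4)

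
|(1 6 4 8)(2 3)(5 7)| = 4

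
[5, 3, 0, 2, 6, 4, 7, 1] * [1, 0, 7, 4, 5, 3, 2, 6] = [3, 4, 1, 7, 2, 5, 6, 0]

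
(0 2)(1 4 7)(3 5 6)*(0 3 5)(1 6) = (0 2 3)(1 4 7 6 5)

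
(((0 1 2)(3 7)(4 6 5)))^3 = (3 7)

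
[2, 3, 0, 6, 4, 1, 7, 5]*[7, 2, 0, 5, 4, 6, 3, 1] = [0, 5, 7, 3, 4, 2, 1, 6]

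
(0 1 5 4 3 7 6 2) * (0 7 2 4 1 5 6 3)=(0 5 1 6 4) (2 7 3) 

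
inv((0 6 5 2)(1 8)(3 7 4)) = (0 2 5 6)(1 8)(3 4 7)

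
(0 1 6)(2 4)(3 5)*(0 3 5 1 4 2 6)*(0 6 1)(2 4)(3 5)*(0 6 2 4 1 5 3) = (0 4 5)(1 2)(3 6)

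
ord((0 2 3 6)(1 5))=4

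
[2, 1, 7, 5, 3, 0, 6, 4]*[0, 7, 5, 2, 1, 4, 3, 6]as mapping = [0→5, 1→7, 2→6, 3→4, 4→2, 5→0, 6→3, 7→1]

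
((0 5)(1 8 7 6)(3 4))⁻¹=(0 5)(1 6 7 8)(3 4)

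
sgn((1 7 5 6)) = -1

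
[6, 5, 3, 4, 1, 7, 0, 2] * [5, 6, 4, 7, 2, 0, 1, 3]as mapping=[0→1, 1→0, 2→7, 3→2, 4→6, 5→3, 6→5, 7→4]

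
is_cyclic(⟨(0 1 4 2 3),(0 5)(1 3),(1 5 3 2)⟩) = no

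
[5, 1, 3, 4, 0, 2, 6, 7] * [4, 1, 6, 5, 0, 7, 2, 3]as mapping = [0→7, 1→1, 2→5, 3→0, 4→4, 5→6, 6→2, 7→3]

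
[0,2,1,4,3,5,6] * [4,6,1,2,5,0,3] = [4,1,6,5,2,0,3] 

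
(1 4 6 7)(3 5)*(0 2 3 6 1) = (0 2 3 5 6 7)(1 4)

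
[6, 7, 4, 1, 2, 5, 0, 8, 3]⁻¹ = [6, 3, 4, 8, 2, 5, 0, 1, 7]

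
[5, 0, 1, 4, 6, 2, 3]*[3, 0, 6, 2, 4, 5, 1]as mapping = [0→5, 1→3, 2→0, 3→4, 4→1, 5→6, 6→2]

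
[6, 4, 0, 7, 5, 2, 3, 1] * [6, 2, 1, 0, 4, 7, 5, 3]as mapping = [0→5, 1→4, 2→6, 3→3, 4→7, 5→1, 6→0, 7→2]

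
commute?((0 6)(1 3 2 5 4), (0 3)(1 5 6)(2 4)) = no:(0 6)(1 3 2 5 4)*(0 3)(1 5 6)(2 4) = (0 1)(2 6 3 4 5), (0 3)(1 5 6)(2 4)*(0 6)(1 3 2 5 4) = (0 2 1 4 5)(3 6)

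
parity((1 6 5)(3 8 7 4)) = odd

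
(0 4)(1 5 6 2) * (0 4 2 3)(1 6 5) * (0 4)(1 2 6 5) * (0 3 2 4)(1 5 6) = (0 1 4 3)(2 6)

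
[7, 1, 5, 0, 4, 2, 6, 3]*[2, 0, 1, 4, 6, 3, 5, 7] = [7, 0, 3, 2, 6, 1, 5, 4]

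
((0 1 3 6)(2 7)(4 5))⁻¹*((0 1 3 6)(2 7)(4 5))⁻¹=(0 3)(1 6)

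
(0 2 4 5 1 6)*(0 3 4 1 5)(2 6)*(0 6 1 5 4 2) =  (0 1)(2 5 4 6 3)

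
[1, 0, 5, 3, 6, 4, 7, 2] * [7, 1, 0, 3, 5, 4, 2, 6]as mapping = [0→1, 1→7, 2→4, 3→3, 4→2, 5→5, 6→6, 7→0]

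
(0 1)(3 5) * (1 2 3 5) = (0 2 3 1)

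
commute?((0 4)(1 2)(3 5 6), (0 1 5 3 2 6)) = no:(0 4)(1 2)(3 5 6)*(0 1 5 3 2 6) = (0 4 1 6 2 5), (0 1 5 3 2 6)*(0 4)(1 2)(3 5 6) = (0 2 3 1 6 4)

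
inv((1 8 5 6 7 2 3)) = (1 3 2 7 6 5 8)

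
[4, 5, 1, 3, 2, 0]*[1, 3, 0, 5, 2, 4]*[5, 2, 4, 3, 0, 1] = [4, 0, 3, 1, 5, 2]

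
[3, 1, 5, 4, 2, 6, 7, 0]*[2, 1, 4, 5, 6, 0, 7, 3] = [5, 1, 0, 6, 4, 7, 3, 2]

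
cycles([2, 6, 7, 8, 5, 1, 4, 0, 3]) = (0 2 7) (1 6 4 5) (3 8) 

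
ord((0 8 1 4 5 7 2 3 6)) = 9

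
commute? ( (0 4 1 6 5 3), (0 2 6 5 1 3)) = no: (0 4 1 6 5 3) * (0 2 6 5 1 3) = (0 4 3 2 6 1 5), (0 2 6 5 1 3) * (0 4 1 6 5 3) = (0 2 5 6 3 4 1)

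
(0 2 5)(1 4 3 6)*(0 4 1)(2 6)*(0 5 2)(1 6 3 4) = (0 3)(1 6 5)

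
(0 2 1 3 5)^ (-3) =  (0 1 5 2 3)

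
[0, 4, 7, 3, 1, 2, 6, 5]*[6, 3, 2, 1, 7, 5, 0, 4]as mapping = [0→6, 1→7, 2→4, 3→1, 4→3, 5→2, 6→0, 7→5]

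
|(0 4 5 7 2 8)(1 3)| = 6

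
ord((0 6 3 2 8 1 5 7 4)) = 9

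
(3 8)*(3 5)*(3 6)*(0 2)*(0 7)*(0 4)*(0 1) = (0 2 7 4 1)(3 8 5 6)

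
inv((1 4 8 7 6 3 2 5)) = (1 5 2 3 6 7 8 4)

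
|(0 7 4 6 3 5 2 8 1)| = 9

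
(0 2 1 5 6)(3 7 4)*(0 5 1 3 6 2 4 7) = (0 4 6 5 2 3)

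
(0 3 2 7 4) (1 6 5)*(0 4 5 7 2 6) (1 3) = (0 1) (3 6 7 5) 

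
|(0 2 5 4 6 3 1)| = 7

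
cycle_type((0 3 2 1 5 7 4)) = 7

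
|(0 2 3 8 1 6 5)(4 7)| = 14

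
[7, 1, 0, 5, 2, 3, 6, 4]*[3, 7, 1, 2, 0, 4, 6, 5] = [5, 7, 3, 4, 1, 2, 6, 0]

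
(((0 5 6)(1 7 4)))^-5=(0 5 6)(1 7 4)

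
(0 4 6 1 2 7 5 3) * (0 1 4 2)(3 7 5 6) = (0 2 5 7 6 4 3 1)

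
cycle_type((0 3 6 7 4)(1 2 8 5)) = 4.5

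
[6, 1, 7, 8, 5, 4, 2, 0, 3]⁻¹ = [7, 1, 6, 8, 5, 4, 0, 2, 3]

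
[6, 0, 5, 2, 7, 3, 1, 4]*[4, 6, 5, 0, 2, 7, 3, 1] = [3, 4, 7, 5, 1, 0, 6, 2]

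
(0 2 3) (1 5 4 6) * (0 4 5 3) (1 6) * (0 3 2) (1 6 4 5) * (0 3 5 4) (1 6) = (0 3 4 1 2 5 6) 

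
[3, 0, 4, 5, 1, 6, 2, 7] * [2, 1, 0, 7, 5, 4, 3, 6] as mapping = [0→7, 1→2, 2→5, 3→4, 4→1, 5→3, 6→0, 7→6] 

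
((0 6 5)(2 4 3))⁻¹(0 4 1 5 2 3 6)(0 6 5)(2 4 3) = (0 4 2 5 6 3 1)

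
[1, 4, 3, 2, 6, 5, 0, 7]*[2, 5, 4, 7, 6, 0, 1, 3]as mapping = [0→5, 1→6, 2→7, 3→4, 4→1, 5→0, 6→2, 7→3]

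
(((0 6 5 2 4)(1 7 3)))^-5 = (1 7 3)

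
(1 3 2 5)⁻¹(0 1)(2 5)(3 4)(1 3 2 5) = (0 3)(1 5)(2 4)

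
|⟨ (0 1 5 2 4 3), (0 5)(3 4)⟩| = 720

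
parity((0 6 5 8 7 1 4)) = even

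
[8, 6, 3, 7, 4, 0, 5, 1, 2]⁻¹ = [5, 7, 8, 2, 4, 6, 1, 3, 0]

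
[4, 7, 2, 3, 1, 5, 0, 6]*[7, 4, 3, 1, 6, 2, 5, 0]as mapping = [0→6, 1→0, 2→3, 3→1, 4→4, 5→2, 6→7, 7→5]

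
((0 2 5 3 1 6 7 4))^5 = (0 6 5 4 1 2 7 3)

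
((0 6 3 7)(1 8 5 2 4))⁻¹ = (0 7 3 6)(1 4 2 5 8)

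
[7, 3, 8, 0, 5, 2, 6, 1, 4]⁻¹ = [3, 7, 5, 1, 8, 4, 6, 0, 2]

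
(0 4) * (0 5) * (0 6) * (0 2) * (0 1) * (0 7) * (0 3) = (0 4 5 6 2 1 7 3)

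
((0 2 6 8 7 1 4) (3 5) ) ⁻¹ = (0 4 1 7 8 6 2) (3 5) 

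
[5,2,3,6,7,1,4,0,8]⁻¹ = [7,5,1,2,6,0,3,4,8]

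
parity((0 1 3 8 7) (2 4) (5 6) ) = even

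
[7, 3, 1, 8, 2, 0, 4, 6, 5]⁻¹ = [5, 2, 4, 1, 6, 8, 7, 0, 3]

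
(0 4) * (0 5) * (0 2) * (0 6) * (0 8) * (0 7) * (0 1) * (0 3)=(0 4 5 2 6 8 7 1 3)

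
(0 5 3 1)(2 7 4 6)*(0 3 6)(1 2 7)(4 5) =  (0 4)(1 3 2)(5 6 7)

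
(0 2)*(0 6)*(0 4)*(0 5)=(0 2 6 4 5)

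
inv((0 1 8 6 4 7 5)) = (0 5 7 4 6 8 1)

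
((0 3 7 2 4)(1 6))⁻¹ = (0 4 2 7 3)(1 6)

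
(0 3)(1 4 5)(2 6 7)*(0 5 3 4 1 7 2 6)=(0 4 3 5 7 6 2)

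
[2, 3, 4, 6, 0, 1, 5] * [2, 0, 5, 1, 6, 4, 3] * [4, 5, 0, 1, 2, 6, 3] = [6, 5, 3, 1, 0, 4, 2]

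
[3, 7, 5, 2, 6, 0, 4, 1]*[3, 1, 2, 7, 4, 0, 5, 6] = [7, 6, 0, 2, 5, 3, 4, 1]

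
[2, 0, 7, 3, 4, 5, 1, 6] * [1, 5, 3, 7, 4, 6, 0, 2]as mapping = [0→3, 1→1, 2→2, 3→7, 4→4, 5→6, 6→5, 7→0]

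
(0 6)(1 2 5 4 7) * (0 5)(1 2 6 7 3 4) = (0 7 2)(1 6 5)(3 4)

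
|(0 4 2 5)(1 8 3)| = 12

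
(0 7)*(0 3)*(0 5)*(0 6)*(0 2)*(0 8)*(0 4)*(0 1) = (0 7 3 5 6 2 8 4 1)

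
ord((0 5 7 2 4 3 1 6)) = 8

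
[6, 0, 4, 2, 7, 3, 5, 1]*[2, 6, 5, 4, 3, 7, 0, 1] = [0, 2, 3, 5, 1, 4, 7, 6]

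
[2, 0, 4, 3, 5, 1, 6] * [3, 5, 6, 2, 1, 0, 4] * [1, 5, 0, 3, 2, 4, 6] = [6, 3, 5, 0, 1, 4, 2]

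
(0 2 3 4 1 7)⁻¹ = (0 7 1 4 3 2)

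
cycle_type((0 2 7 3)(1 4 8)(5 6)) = 2.3.4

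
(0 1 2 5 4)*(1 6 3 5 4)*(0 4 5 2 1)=(0 6 3 2 5)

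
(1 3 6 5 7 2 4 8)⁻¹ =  (1 8 4 2 7 5 6 3)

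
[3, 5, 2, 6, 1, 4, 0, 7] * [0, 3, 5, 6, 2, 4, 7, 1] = [6, 4, 5, 7, 3, 2, 0, 1]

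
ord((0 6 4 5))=4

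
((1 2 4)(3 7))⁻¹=(1 4 2)(3 7)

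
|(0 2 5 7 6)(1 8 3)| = 15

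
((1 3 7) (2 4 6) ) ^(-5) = (1 3 7) (2 4 6) 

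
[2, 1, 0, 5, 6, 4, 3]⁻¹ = [2, 1, 0, 6, 5, 3, 4]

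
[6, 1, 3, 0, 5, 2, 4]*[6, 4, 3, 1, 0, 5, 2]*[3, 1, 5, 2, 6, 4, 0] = [5, 6, 1, 0, 4, 2, 3]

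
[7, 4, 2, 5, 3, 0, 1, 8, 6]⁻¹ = [5, 6, 2, 4, 1, 3, 8, 0, 7]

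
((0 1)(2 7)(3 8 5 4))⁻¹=(0 1)(2 7)(3 4 5 8)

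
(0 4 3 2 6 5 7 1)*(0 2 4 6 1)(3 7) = (0 6 5 3 4 7)(1 2)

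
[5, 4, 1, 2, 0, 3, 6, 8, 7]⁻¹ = [4, 2, 3, 5, 1, 0, 6, 8, 7]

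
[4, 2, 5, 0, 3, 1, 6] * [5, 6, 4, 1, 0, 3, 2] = [0, 4, 3, 5, 1, 6, 2]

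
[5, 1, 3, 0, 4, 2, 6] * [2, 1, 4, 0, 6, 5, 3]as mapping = [0→5, 1→1, 2→0, 3→2, 4→6, 5→4, 6→3]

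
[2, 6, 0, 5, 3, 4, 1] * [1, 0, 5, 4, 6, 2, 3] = [5, 3, 1, 2, 4, 6, 0]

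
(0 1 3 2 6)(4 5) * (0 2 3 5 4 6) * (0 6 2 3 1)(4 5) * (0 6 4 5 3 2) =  (0 6 2 4 3 1 5)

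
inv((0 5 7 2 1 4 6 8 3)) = (0 3 8 6 4 1 2 7 5)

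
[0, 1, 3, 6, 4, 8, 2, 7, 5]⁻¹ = [0, 1, 6, 2, 4, 8, 3, 7, 5]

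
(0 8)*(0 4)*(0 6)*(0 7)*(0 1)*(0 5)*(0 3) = (0 8 4 6 7 1 5 3)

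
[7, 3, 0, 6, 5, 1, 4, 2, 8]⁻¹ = [2, 5, 7, 1, 6, 4, 3, 0, 8]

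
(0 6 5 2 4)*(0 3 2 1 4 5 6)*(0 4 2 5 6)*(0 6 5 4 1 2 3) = (0 1 3 4)(2 5)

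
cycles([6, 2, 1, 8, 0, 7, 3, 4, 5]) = (0 6 3 8 5 7 4)(1 2)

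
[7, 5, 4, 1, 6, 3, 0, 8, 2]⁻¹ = [6, 3, 8, 5, 2, 1, 4, 0, 7]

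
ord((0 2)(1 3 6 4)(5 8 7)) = 12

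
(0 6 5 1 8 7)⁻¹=(0 7 8 1 5 6)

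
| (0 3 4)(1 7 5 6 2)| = 15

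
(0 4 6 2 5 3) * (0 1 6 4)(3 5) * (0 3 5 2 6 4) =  (0 3 1 4)(2 5)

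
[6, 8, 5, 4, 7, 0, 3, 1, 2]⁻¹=[5, 7, 8, 6, 3, 2, 0, 4, 1]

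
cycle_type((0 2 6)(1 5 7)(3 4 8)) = 3^3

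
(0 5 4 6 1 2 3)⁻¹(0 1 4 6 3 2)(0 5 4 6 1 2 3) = (0 3 5 2 6 1)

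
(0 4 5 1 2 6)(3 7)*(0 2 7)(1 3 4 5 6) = (0 5 3)(1 7 4 6 2)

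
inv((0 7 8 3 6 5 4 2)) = (0 2 4 5 6 3 8 7)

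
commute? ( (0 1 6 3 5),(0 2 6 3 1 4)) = no: (0 1 6 3 5)*(0 2 6 3 1 4) = (0 4)(1 3 5 2 6),(0 2 6 3 1 4)*(0 1 6 3 5) = (0 2 3 6 5)(1 4)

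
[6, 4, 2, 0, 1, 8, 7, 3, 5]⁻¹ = [3, 4, 2, 7, 1, 8, 0, 6, 5]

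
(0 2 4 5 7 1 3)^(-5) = (0 4 7 3 2 5 1)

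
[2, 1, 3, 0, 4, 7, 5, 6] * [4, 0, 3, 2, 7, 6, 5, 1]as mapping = [0→3, 1→0, 2→2, 3→4, 4→7, 5→1, 6→6, 7→5]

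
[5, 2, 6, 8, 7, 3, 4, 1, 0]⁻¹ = [8, 7, 1, 5, 6, 0, 2, 4, 3]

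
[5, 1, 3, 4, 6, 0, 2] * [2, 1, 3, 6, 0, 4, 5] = [4, 1, 6, 0, 5, 2, 3]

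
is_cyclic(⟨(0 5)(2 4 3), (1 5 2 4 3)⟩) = no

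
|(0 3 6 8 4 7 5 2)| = 8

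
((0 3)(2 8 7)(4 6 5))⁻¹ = (0 3)(2 7 8)(4 5 6)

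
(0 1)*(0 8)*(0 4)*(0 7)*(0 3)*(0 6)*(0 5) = (0 1 8 4 7 3 6 5)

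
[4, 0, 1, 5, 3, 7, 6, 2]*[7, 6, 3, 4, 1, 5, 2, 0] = [1, 7, 6, 5, 4, 0, 2, 3] 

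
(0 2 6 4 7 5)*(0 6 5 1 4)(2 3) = (0 3 2 5 6)(1 4 7)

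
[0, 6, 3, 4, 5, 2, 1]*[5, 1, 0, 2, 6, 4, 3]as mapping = [0→5, 1→3, 2→2, 3→6, 4→4, 5→0, 6→1]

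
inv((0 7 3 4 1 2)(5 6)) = (0 2 1 4 3 7)(5 6)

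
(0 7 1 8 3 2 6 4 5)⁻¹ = (0 5 4 6 2 3 8 1 7)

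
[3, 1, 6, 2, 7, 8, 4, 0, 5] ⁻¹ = [7, 1, 3, 0, 6, 8, 2, 4, 5] 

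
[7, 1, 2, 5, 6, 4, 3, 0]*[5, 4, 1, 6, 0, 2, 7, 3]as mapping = [0→3, 1→4, 2→1, 3→2, 4→7, 5→0, 6→6, 7→5]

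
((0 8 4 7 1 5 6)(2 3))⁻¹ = (0 6 5 1 7 4 8)(2 3)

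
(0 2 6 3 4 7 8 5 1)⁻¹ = (0 1 5 8 7 4 3 6 2)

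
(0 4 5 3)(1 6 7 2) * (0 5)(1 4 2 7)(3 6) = (0 2 4)(1 3 5 6)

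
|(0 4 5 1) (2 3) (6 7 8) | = 12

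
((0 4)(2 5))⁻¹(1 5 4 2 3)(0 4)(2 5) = (0 5 3 1 2)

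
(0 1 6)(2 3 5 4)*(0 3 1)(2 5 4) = (1 6 3 4 5 2)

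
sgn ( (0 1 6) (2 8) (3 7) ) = 1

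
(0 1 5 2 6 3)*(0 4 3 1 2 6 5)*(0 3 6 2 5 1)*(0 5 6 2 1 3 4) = (0 6 5 1 4 2 3)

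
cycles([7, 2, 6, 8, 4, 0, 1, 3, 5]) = (0 7 3 8 5) (1 2 6) 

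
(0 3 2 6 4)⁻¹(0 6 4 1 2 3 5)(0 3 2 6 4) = (0 1 6 2 5 3 4)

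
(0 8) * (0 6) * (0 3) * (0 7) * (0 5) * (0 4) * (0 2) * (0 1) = (0 8 6 3 7 5 4 2 1)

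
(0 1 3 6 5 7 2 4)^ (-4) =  (0 5)(1 7)(2 3)(4 6)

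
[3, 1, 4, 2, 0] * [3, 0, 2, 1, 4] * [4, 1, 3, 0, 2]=[1, 4, 2, 3, 0]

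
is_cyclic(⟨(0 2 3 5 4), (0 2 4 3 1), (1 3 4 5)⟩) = no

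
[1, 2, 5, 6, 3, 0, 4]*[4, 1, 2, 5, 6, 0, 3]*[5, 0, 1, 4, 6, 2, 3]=[0, 1, 5, 4, 2, 6, 3]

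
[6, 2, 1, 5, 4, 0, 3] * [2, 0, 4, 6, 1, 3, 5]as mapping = [0→5, 1→4, 2→0, 3→3, 4→1, 5→2, 6→6]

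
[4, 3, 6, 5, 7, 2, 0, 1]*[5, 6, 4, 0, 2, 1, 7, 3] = [2, 0, 7, 1, 3, 4, 5, 6]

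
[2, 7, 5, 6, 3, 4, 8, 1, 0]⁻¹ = [8, 7, 0, 4, 5, 2, 3, 1, 6]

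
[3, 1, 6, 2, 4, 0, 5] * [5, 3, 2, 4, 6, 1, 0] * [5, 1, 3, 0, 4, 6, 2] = [4, 0, 5, 3, 2, 6, 1]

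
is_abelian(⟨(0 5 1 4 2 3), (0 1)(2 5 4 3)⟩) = no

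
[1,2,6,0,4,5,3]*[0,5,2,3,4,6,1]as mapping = [0→5,1→2,2→1,3→0,4→4,5→6,6→3]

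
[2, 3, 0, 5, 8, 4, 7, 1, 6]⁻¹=[2, 7, 0, 1, 5, 3, 8, 6, 4]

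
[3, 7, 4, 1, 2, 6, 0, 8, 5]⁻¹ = [6, 3, 4, 0, 2, 8, 5, 1, 7]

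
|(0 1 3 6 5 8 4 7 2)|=9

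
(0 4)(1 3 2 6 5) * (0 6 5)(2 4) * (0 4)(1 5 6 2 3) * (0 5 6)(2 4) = (0 3 5 6 2)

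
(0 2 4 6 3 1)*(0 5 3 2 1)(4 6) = (0 1 5 3)(2 6)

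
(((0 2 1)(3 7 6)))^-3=()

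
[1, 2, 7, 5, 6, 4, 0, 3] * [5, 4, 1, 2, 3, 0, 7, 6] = [4, 1, 6, 0, 7, 3, 5, 2]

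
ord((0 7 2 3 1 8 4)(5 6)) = 14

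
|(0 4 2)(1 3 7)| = 3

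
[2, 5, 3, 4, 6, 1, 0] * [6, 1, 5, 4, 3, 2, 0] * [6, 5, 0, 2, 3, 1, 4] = [1, 0, 3, 2, 6, 5, 4]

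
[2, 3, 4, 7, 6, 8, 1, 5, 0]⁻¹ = [8, 6, 0, 1, 2, 7, 4, 3, 5]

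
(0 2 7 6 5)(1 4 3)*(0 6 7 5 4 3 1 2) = (1 3 2 5 6 4)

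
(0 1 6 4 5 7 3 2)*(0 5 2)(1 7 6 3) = (0 7 1 3)(2 5 6 4)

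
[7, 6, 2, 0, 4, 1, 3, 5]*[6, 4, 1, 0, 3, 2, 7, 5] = [5, 7, 1, 6, 3, 4, 0, 2]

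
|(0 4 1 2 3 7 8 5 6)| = 9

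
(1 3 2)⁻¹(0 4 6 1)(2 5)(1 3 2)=(0 4 6 3)(1 5)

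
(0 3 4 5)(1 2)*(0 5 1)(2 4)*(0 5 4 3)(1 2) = (1 3)(2 5 4)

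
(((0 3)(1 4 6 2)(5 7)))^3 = (0 3)(1 2 6 4)(5 7)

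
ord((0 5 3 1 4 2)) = 6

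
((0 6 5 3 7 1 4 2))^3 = (0 3 4 6 7 2 5 1)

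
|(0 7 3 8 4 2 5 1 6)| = 9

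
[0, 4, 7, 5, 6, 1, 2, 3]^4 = [0, 7, 1, 6, 3, 2, 5, 4]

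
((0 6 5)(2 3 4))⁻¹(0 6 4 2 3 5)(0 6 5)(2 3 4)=(0 6 5 2 3 4)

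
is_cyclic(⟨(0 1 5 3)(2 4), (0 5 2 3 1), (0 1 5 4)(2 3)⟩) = no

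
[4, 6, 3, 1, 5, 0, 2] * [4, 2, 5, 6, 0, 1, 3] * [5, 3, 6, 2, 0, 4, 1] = [5, 2, 1, 6, 3, 0, 4]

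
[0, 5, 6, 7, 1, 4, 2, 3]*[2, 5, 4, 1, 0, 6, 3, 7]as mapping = [0→2, 1→6, 2→3, 3→7, 4→5, 5→0, 6→4, 7→1]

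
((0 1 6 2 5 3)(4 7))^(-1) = (0 3 5 2 6 1)(4 7)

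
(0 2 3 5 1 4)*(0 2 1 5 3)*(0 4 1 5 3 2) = (0 5 3 2 4)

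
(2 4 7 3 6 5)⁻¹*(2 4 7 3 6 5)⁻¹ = (2 6 7)(3 4 5)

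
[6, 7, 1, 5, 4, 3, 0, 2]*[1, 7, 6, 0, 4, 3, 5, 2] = [5, 2, 7, 3, 4, 0, 1, 6]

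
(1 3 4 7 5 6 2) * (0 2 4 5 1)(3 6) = (0 2)(1 6 4 7)(3 5)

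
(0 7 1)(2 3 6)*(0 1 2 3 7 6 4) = (0 6 3 4)(2 7)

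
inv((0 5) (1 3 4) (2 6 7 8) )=(0 5) (1 4 3) (2 8 7 6) 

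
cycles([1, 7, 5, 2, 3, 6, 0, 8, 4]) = (0 1 7 8 4 3 2 5 6)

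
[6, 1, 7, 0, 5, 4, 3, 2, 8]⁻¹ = [3, 1, 7, 6, 5, 4, 0, 2, 8]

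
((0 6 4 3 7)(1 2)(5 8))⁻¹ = (0 7 3 4 6)(1 2)(5 8)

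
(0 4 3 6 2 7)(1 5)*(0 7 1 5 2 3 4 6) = (0 6 3)(1 2)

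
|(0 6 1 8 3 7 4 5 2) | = 9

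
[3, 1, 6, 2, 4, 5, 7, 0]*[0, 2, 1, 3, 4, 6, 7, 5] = [3, 2, 7, 1, 4, 6, 5, 0]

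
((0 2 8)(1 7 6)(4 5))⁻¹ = (0 8 2)(1 6 7)(4 5)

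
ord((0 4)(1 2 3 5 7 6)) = 6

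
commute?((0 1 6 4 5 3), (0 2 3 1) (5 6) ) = no:(0 1 6 4 5 3)*(0 2 3 1) (5 6) = (1 5) (2 3) (4 6), (0 2 3 1) (5 6)*(0 1 6 4 5 3) = (0 2) (3 6) (4 5) 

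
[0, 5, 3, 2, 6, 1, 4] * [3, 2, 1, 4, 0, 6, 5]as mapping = [0→3, 1→6, 2→4, 3→1, 4→5, 5→2, 6→0]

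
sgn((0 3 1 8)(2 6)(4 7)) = -1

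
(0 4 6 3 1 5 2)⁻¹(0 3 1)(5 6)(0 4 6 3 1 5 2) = (1 5 4)(2 3)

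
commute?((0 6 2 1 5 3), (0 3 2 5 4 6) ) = no:(0 6 2 1 5 3) * (0 3 2 5 4 6) = (1 4 6 5 2), (0 3 2 5 4 6) * (0 6 2 1 5 3) = (1 5 4 2 3) 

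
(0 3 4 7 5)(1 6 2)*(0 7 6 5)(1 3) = (0 1 5 7)(2 3 4 6)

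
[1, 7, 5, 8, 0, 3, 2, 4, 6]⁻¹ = [4, 0, 6, 5, 7, 2, 8, 1, 3]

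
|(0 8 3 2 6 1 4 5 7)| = 9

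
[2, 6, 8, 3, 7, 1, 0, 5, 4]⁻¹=[6, 5, 0, 3, 8, 7, 1, 4, 2]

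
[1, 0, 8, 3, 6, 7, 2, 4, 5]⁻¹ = [1, 0, 6, 3, 7, 8, 4, 5, 2]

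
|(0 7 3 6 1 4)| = 6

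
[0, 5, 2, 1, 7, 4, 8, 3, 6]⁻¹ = [0, 3, 2, 7, 5, 1, 8, 4, 6]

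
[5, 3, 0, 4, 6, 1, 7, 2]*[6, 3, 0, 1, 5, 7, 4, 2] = [7, 1, 6, 5, 4, 3, 2, 0]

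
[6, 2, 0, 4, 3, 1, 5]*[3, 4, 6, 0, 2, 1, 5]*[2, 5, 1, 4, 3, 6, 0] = [6, 0, 4, 1, 2, 3, 5]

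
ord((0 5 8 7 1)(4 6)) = 10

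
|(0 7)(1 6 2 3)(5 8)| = 4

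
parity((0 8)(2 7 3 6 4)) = odd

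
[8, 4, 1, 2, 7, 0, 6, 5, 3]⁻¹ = [5, 2, 3, 8, 1, 7, 6, 4, 0]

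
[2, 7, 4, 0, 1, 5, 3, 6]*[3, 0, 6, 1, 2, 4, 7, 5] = [6, 5, 2, 3, 0, 4, 1, 7]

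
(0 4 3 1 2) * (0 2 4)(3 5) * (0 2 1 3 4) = (0 2 1)(4 5)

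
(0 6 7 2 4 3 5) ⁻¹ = (0 5 3 4 2 7 6) 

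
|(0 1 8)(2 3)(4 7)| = 6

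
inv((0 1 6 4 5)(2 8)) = (0 5 4 6 1)(2 8)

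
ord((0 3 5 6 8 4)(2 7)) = 6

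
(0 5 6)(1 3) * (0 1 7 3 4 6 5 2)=(0 2)(1 4 6)(3 7)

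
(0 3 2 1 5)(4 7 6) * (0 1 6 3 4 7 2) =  (0 4 2 6 7 3)(1 5)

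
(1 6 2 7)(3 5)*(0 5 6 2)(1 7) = (0 5 3 6)(1 2)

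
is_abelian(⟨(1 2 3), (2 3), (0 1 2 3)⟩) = no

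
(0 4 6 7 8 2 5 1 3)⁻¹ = (0 3 1 5 2 8 7 6 4)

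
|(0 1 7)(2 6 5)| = 3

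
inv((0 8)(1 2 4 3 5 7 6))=(0 8)(1 6 7 5 3 4 2)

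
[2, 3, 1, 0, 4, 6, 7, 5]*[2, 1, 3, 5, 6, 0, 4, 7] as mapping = [0→3, 1→5, 2→1, 3→2, 4→6, 5→4, 6→7, 7→0] 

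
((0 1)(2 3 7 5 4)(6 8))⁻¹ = (0 1)(2 4 5 7 3)(6 8)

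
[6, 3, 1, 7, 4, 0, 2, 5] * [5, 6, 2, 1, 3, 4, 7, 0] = [7, 1, 6, 0, 3, 5, 2, 4]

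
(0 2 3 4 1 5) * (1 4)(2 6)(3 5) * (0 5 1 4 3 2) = (0 6)(1 2)(3 4)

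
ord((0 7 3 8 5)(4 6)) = 10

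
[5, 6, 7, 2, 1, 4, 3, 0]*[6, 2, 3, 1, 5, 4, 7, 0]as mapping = [0→4, 1→7, 2→0, 3→3, 4→2, 5→5, 6→1, 7→6]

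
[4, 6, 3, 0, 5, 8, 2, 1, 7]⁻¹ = [3, 7, 6, 2, 0, 4, 1, 8, 5]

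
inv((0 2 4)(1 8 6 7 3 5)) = (0 4 2)(1 5 3 7 6 8)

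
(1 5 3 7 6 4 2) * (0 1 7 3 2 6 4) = (0 1 5 2 7 4 6)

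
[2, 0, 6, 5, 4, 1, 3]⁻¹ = [1, 5, 0, 6, 4, 3, 2]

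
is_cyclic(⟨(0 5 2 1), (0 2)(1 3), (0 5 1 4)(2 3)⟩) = no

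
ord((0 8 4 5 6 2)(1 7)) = 6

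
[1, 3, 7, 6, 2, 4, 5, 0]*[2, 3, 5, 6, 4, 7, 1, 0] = [3, 6, 0, 1, 5, 4, 7, 2]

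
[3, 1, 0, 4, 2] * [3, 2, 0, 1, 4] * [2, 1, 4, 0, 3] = [1, 4, 0, 3, 2]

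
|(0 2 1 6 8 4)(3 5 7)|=6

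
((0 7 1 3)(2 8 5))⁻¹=(0 3 1 7)(2 5 8)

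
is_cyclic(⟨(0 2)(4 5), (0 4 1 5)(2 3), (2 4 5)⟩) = no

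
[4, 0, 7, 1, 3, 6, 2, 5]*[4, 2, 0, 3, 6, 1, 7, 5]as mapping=[0→6, 1→4, 2→5, 3→2, 4→3, 5→7, 6→0, 7→1]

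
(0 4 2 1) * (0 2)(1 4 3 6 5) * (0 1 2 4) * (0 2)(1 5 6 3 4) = (0 4 5)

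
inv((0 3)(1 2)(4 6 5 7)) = (0 3)(1 2)(4 7 5 6)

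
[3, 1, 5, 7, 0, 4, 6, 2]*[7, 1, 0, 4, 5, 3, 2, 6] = [4, 1, 3, 6, 7, 5, 2, 0]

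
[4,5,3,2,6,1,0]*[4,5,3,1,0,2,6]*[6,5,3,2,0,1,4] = [6,3,5,2,4,1,0]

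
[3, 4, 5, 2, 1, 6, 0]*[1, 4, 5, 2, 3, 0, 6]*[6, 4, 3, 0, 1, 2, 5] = [3, 0, 6, 2, 1, 5, 4]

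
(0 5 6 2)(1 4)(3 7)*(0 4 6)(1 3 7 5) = (0 1 6 2 4 3 5)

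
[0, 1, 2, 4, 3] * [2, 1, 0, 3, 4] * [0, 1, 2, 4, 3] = [2, 1, 0, 3, 4]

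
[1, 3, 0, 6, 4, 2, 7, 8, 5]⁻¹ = [2, 0, 5, 1, 4, 8, 3, 6, 7]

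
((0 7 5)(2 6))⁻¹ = (0 5 7)(2 6)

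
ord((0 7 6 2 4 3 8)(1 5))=14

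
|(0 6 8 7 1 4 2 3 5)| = 9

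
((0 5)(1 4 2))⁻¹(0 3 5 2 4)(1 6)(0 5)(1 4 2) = (0 1 2 5 3)(4 6)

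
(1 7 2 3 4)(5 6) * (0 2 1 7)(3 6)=(0 2 6 5 3 4 7 1)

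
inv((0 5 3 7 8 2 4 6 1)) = (0 1 6 4 2 8 7 3 5)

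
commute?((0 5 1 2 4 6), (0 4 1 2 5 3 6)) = no:(0 5 1 2 4 6)*(0 4 1 2 5 3 6) = (0 3 6 4)(1 5 2), (0 4 1 2 5 3 6)*(0 5 1 2 4 6) = (0 6 5 3)(1 4 2)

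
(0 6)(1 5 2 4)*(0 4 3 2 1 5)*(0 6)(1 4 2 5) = (1 6 2 3 5 4)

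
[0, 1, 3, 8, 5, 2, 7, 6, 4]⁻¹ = [0, 1, 5, 2, 8, 4, 7, 6, 3]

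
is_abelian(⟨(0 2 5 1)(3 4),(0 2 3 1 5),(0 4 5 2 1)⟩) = no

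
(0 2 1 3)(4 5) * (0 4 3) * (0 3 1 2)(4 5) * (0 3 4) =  (0 3 5 1 4)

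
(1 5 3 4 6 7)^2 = (1 3 6)(4 7 5)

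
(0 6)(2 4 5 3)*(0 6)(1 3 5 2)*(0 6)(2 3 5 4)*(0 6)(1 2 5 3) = (1 3 2 5 4)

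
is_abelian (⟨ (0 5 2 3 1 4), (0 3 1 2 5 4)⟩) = no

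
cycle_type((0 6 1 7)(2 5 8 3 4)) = 4.5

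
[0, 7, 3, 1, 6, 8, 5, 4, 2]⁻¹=[0, 3, 8, 2, 7, 6, 4, 1, 5]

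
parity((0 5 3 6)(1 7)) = even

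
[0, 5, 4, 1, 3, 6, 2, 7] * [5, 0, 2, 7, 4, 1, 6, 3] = [5, 1, 4, 0, 7, 6, 2, 3]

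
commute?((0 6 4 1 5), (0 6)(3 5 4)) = no:(0 6 4 1 5)*(0 6)(3 5 4) = (1 4)(3 5 6), (0 6)(3 5 4)*(0 6 4 1 5) = (0 4 3)(1 5)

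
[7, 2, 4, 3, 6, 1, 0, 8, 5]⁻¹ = [6, 5, 1, 3, 2, 8, 4, 0, 7]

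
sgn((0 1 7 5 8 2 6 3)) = -1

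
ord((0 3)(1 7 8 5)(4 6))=4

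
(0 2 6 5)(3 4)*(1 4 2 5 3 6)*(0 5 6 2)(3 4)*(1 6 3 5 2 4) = (0 3)(1 5 2 6)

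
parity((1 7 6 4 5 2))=odd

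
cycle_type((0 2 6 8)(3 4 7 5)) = 4^2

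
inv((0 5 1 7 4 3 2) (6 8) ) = (0 2 3 4 7 1 5) (6 8) 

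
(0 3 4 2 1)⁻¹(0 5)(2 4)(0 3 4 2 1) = (1 2)(3 5)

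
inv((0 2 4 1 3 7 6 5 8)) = (0 8 5 6 7 3 1 4 2)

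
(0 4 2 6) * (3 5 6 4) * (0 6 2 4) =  (0 3 5 2)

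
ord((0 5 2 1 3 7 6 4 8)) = 9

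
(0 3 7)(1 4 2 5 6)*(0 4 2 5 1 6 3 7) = (0 7 4 5 3)(1 2)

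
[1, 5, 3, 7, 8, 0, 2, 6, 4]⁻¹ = [5, 0, 6, 2, 8, 1, 7, 3, 4]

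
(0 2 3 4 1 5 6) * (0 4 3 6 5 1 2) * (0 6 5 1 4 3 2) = (0 6 3 2 5 1 4)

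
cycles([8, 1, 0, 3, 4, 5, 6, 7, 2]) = (0 8 2)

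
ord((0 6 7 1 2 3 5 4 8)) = 9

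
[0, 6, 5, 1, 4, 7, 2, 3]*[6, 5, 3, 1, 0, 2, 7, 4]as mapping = [0→6, 1→7, 2→2, 3→5, 4→0, 5→4, 6→3, 7→1]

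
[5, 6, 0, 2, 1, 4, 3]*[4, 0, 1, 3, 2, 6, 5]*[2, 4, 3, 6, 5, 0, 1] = [1, 0, 5, 4, 2, 3, 6]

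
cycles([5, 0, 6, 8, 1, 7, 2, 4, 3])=(0 5 7 4 1)(2 6)(3 8)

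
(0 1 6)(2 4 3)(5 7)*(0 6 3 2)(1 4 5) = (0 4 2 5 7 1 3)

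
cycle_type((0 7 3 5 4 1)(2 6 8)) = 3.6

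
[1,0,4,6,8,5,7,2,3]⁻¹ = [1,0,7,8,2,5,3,6,4]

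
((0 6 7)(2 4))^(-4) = (0 7 6)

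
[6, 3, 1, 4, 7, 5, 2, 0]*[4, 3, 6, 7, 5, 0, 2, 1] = [2, 7, 3, 5, 1, 0, 6, 4]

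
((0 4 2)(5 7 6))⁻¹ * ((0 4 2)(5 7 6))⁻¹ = (0 4 2)(5 7 6)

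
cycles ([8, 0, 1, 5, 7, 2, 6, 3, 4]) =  (0 8 4 7 3 5 2 1)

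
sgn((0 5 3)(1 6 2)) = 1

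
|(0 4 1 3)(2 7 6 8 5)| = 20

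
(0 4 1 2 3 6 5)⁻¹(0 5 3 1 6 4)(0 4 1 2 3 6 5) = (0 6 2 5 1 4)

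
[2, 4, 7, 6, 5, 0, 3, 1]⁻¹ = [5, 7, 0, 6, 1, 4, 3, 2]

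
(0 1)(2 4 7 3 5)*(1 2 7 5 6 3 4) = (0 2 1)(3 6)(4 5 7)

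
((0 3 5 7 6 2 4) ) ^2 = (0 5 6 4 3 7 2) 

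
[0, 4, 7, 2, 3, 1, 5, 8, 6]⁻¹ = [0, 5, 3, 4, 1, 6, 8, 2, 7]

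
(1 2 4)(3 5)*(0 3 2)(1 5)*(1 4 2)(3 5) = (0 5 1)(3 4)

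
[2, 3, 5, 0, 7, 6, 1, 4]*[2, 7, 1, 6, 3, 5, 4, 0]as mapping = [0→1, 1→6, 2→5, 3→2, 4→0, 5→4, 6→7, 7→3]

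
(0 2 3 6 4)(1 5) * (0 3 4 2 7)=(0 7)(1 5)(2 4 3 6)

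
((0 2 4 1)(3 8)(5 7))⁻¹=(0 1 4 2)(3 8)(5 7)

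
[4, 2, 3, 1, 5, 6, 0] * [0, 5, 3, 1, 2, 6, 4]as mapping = [0→2, 1→3, 2→1, 3→5, 4→6, 5→4, 6→0]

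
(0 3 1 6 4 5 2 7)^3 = (0 6 2 3 4 7 1 5)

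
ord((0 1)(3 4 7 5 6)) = 10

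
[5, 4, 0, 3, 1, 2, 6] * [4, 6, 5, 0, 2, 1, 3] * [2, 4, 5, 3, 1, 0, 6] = [4, 5, 1, 2, 6, 0, 3]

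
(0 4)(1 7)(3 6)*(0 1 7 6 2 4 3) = (0 3 2 4 1 6)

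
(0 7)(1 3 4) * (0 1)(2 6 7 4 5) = (0 4)(1 3 5 2 6 7)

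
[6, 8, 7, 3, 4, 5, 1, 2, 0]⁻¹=[8, 6, 7, 3, 4, 5, 0, 2, 1]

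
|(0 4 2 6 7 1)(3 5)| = 6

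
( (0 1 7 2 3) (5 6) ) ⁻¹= (0 3 2 7 1) (5 6) 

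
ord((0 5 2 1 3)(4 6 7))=15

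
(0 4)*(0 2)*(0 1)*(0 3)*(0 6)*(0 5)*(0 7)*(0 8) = (0 4 2 1 3 6 5 7 8)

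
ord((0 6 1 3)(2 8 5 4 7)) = 20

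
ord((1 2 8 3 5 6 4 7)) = 8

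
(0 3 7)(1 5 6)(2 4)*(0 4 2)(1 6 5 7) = (0 3 1 7 4)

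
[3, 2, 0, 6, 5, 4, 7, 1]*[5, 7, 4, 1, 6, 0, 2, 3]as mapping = [0→1, 1→4, 2→5, 3→2, 4→0, 5→6, 6→3, 7→7]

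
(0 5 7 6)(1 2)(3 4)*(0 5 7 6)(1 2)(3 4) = (0 7)(5 6)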